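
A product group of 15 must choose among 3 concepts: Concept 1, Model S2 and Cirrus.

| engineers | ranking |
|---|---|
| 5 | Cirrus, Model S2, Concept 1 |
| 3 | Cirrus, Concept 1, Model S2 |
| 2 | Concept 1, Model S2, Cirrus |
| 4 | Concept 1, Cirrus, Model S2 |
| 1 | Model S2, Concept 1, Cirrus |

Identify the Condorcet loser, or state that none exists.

Head-to-head results (15 engineers):
Concept 1 vs Model S2: Concept 1 wins 9–6.
Concept 1 vs Cirrus: Cirrus wins 8–7.
Model S2 vs Cirrus: Model S2 is ranked higher on 2+1 = 3 ballots, Cirrus on 12. Cirrus wins 12–3.
Model S2 loses to every other design — it is the Condorcet loser.

Model S2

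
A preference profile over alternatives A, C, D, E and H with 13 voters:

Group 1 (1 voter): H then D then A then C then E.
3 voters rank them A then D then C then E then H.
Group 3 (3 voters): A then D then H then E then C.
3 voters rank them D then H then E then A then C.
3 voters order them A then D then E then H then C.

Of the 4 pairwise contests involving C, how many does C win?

C against each rival (13 voters):
C vs A: C is ranked higher on 0 ballots, A on 13. A wins 13–0.
C vs D: D, 13–0.
C vs E: C is ranked higher on 1+3 = 4 ballots, E on 9. E wins 9–4.
C–H: H 10–3.
C beats no one; loses to A, D, E, H — 0 pairwise wins.

0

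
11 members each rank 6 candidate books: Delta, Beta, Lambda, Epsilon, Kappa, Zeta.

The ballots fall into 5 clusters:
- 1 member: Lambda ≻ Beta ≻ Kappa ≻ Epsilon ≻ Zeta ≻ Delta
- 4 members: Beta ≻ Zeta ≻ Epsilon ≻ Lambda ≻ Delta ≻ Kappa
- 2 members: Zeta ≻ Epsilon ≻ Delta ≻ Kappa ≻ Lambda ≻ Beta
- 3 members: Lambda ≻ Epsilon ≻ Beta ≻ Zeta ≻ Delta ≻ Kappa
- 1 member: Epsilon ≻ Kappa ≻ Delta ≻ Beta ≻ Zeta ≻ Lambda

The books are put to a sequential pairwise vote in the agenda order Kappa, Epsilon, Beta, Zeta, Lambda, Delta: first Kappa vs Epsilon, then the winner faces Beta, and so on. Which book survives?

Zeta

Round 1: Kappa vs Epsilon — 1–10, Epsilon advances.
Round 2: Epsilon vs Beta — 6–5, Epsilon advances.
Round 3: Epsilon vs Zeta — 5–6, Zeta advances.
Round 4: Zeta vs Lambda — 7–4, Zeta advances.
Round 5: Zeta vs Delta — 10–1, Zeta advances.
Zeta survives the agenda.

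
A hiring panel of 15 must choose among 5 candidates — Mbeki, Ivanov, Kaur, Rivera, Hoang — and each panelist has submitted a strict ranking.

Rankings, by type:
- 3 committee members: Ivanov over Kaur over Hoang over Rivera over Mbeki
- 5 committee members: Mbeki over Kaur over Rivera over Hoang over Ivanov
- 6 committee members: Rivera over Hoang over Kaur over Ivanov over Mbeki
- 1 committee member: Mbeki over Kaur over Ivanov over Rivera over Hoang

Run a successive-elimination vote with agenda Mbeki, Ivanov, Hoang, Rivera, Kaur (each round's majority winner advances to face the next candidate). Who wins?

Kaur

Round 1: Mbeki vs Ivanov — 6–9, Ivanov advances.
Round 2: Ivanov vs Hoang — 4–11, Hoang advances.
Round 3: Hoang vs Rivera — 3–12, Rivera advances.
Round 4: Rivera vs Kaur — 6–9, Kaur advances.
Kaur survives the agenda.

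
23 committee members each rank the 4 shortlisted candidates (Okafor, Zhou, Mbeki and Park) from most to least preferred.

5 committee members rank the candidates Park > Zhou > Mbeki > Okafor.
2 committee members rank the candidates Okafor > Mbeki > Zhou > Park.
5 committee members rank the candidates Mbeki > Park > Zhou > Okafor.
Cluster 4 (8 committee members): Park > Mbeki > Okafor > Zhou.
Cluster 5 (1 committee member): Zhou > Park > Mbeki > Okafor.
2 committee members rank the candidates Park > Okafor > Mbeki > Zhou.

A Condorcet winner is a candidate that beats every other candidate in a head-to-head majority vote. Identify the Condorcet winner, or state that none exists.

Check each pair by majority over 23 ballots:
Okafor vs Zhou: Okafor preferred on 2+8+2 = 12 ballots; Okafor wins 12–11.
Okafor–Mbeki: Mbeki 19–4.
Okafor vs Park: Park wins 21–2.
Zhou vs Mbeki: Zhou is ranked higher on 5+1 = 6 ballots, Mbeki on 17. Mbeki wins 17–6.
Zhou vs Park: 3 to 20, Park.
Mbeki vs Park: Park, 16–7.
Park beats each of Okafor, Zhou, Mbeki — Park is the Condorcet winner.

Park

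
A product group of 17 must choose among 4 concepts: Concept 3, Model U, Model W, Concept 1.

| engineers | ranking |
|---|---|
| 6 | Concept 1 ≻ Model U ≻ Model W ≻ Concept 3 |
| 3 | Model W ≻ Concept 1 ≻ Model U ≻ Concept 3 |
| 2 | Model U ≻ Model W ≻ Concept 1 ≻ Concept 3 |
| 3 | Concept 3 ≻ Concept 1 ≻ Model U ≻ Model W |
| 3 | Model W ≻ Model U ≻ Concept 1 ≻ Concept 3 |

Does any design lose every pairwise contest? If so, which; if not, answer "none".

Head-to-head results (17 engineers):
Concept 3 vs Model U: 3 to 14, Model U.
Concept 3–Model W: Model W 14–3.
Concept 3 vs Concept 1: 3 to 14, Concept 1.
Model U vs Model W: Model U wins 11–6.
Model U vs Concept 1: Model U preferred on 2+3 = 5 ballots; Concept 1 wins 12–5.
Model W vs Concept 1: Concept 1, 9–8.
Concept 3 loses to every other design — it is the Condorcet loser.

Concept 3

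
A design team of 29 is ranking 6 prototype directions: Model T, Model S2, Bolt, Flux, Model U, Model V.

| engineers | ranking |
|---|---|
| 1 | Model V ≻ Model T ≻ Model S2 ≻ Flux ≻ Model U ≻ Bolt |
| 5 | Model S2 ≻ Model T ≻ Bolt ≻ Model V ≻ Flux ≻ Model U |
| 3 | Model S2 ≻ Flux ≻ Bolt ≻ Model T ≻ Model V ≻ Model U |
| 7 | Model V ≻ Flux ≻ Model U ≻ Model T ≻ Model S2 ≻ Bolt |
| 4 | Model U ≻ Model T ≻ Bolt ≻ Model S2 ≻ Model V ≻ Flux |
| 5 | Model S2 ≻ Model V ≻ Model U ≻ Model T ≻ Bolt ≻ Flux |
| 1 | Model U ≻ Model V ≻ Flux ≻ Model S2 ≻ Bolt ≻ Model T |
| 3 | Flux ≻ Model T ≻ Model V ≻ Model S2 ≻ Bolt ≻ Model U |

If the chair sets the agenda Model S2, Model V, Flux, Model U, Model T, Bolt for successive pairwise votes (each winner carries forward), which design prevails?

Model T

Round 1: Model S2 vs Model V — 17–12, Model S2 advances.
Round 2: Model S2 vs Flux — 18–11, Model S2 advances.
Round 3: Model S2 vs Model U — 17–12, Model S2 advances.
Round 4: Model S2 vs Model T — 14–15, Model T advances.
Round 5: Model T vs Bolt — 25–4, Model T advances.
The agenda winner is Model T.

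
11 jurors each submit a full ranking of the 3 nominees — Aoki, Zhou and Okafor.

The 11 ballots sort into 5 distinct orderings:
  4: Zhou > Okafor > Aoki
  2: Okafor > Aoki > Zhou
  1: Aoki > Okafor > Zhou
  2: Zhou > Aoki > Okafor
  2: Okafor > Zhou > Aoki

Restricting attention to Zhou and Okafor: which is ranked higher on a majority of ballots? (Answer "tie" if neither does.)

Zhou

Ballots ranking Zhou above Okafor: 4 + 2 = 6.
Ballots ranking Okafor above Zhou: 11 − 6 = 5.
Zhou wins the head-to-head 6–5.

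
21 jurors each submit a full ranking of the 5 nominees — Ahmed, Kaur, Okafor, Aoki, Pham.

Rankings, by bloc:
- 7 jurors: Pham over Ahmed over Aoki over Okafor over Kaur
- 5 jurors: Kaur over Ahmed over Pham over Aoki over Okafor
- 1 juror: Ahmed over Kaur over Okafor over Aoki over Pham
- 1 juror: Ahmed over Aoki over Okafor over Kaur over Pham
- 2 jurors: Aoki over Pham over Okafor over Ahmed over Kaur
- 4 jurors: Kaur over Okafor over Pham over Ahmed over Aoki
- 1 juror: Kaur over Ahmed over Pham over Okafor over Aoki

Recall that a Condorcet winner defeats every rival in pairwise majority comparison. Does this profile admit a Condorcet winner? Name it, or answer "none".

none

Check each pair by majority over 21 ballots:
Ahmed vs Kaur: Ahmed wins 11–10.
Ahmed–Okafor: Ahmed 15–6.
Ahmed vs Aoki: Ahmed wins 19–2.
Ahmed vs Pham: Pham wins 13–8.
Kaur–Okafor: Kaur 11–10.
Kaur–Aoki: Kaur 11–10.
Kaur vs Pham: Kaur, 12–9.
Okafor–Aoki: Aoki 15–6.
Okafor–Pham: Pham 15–6.
Aoki–Pham: Pham 17–4.
No nominee is unbeaten: Ahmed loses to Pham; Kaur loses to Ahmed; Okafor loses to Ahmed; Aoki loses to Ahmed; Pham loses to Kaur. In particular Ahmed > Kaur > Pham > Ahmed is a majority cycle — no Condorcet winner exists.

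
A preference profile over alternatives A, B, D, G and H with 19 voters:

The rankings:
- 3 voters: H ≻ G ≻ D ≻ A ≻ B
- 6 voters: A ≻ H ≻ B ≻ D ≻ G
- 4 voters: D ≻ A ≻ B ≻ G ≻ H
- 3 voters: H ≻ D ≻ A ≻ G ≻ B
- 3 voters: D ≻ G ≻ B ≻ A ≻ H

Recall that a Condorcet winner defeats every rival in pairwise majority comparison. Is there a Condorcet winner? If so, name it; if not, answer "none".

Pairwise majorities:
A vs B: A preferred on 3+6+4+3 = 16 ballots; A wins 16–3.
A vs D: D wins 13–6.
A vs G: A, 13–6.
A vs H: A wins 13–6.
B–D: D 13–6.
B vs G: B, 10–9.
B vs H: H wins 12–7.
D vs G: 6+4+3+3 = 16 for D, 3 for G — D by 16–3.
D vs H: H wins 12–7.
G vs H: H, 12–7.
Every alternative loses at least once (A loses to D; B loses to A; D loses to H; G loses to A; H loses to A). The majority relation contains the cycle A beats H beats D beats A, so there is no Condorcet winner.

none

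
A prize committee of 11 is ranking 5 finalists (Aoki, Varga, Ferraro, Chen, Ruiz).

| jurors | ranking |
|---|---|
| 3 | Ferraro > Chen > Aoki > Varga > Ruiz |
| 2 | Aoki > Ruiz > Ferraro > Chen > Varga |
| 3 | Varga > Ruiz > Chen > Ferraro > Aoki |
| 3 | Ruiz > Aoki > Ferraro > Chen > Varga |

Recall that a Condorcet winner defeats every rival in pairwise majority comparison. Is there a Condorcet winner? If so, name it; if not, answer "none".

none

Check each pair by majority over 11 ballots:
Aoki vs Varga: Aoki wins 8–3.
Aoki vs Ferraro: Ferraro, 6–5.
Aoki vs Chen: Chen wins 6–5.
Aoki vs Ruiz: Ruiz, 6–5.
Varga–Ferraro: Ferraro 8–3.
Varga vs Chen: Chen wins 8–3.
Varga vs Ruiz: Varga, 6–5.
Ferraro vs Chen: Ferraro, 8–3.
Ferraro vs Ruiz: Ruiz, 8–3.
Chen vs Ruiz: Ruiz, 8–3.
Every nominee loses at least once (Aoki loses to Ferraro; Varga loses to Aoki; Ferraro loses to Ruiz; Chen loses to Ferraro; Ruiz loses to Varga). The majority relation contains the cycle Aoki > Varga > Ruiz > Aoki, so there is no Condorcet winner.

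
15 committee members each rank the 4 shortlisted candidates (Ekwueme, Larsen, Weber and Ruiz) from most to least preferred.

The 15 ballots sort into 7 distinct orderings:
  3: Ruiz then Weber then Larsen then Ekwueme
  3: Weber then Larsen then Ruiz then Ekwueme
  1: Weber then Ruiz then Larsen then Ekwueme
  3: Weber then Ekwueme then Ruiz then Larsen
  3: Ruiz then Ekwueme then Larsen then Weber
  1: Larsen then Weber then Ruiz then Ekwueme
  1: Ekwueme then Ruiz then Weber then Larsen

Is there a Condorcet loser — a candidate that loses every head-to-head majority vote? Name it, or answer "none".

Ekwueme

Pairwise majorities:
Ekwueme vs Larsen: Larsen wins 8–7.
Ekwueme vs Weber: Ekwueme preferred on 3+1 = 4 ballots; Weber wins 11–4.
Ekwueme vs Ruiz: Ekwueme is ranked higher on 3+1 = 4 ballots, Ruiz on 11. Ruiz wins 11–4.
Larsen vs Weber: Larsen preferred on 3+1 = 4 ballots; Weber wins 11–4.
Larsen vs Ruiz: Ruiz wins 11–4.
Weber vs Ruiz: 8 to 7, Weber.
Only Ekwueme has no wins; Ekwueme is the Condorcet loser.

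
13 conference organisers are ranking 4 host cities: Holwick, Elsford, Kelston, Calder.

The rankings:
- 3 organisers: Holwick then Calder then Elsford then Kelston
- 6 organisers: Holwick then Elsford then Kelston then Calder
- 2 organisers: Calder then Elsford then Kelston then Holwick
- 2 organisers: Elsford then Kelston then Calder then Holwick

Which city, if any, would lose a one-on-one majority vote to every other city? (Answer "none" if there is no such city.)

Calder

Head-to-head results (13 organisers):
Holwick–Elsford: Holwick 9–4.
Holwick vs Kelston: Holwick, 9–4.
Holwick vs Calder: Holwick preferred on 3+6 = 9 ballots; Holwick wins 9–4.
Elsford vs Kelston: Elsford, 13–0.
Elsford vs Calder: Elsford wins 8–5.
Kelston vs Calder: 6+2 = 8 for Kelston, 5 for Calder — Kelston by 8–5.
Only Calder has no wins; Calder is the Condorcet loser.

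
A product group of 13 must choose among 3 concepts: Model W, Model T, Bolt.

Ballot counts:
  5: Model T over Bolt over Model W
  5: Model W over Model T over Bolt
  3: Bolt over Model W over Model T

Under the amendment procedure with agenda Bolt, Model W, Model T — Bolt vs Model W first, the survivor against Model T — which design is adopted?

Round 1: Bolt vs Model W — 8–5, Bolt advances.
Round 2: Bolt vs Model T — 3–10, Model T advances.
The agenda winner is Model T.

Model T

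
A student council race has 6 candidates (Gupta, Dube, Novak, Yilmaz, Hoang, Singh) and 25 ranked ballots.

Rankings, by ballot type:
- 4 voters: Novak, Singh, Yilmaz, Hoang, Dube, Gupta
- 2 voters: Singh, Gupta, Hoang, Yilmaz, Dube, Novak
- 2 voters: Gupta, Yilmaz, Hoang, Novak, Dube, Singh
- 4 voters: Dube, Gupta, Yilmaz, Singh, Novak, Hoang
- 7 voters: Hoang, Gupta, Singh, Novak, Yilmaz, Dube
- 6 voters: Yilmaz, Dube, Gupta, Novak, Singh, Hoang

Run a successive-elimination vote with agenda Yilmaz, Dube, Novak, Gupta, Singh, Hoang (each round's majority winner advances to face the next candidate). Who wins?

Round 1: Yilmaz vs Dube — 21–4, Yilmaz advances.
Round 2: Yilmaz vs Novak — 14–11, Yilmaz advances.
Round 3: Yilmaz vs Gupta — 10–15, Gupta advances.
Round 4: Gupta vs Singh — 19–6, Gupta advances.
Round 5: Gupta vs Hoang — 14–11, Gupta advances.
Gupta survives the agenda.

Gupta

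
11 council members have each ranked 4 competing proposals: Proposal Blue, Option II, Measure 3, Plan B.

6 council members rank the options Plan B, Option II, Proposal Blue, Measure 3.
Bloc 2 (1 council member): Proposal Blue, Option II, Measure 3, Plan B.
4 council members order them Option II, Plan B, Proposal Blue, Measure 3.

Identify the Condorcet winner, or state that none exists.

Pairwise majorities:
Proposal Blue vs Option II: 1 to 10, Option II.
Proposal Blue vs Measure 3: Proposal Blue preferred on 6+1+4 = 11 ballots; Proposal Blue wins 11–0.
Proposal Blue vs Plan B: Proposal Blue preferred on 1 ballot; Plan B wins 10–1.
Option II vs Measure 3: Option II preferred on 6+1+4 = 11 ballots; Option II wins 11–0.
Option II vs Plan B: Option II preferred on 1+4 = 5 ballots; Plan B wins 6–5.
Measure 3 vs Plan B: 1 for Measure 3, 10 for Plan B — Plan B by 10–1.
Plan B defeats every rival head-to-head and is the Condorcet winner.

Plan B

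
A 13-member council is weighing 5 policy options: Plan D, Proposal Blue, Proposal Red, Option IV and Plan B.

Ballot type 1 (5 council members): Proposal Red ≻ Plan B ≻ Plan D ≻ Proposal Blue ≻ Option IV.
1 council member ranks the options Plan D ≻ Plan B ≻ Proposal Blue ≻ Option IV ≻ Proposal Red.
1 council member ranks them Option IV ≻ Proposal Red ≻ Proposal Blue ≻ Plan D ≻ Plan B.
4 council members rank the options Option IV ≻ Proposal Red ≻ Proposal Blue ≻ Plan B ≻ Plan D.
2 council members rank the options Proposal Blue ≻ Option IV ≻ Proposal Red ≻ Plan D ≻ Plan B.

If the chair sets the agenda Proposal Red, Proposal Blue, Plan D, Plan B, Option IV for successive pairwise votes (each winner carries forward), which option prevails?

Round 1: Proposal Red vs Proposal Blue — 10–3, Proposal Red advances.
Round 2: Proposal Red vs Plan D — 12–1, Proposal Red advances.
Round 3: Proposal Red vs Plan B — 12–1, Proposal Red advances.
Round 4: Proposal Red vs Option IV — 5–8, Option IV advances.
The agenda winner is Option IV.

Option IV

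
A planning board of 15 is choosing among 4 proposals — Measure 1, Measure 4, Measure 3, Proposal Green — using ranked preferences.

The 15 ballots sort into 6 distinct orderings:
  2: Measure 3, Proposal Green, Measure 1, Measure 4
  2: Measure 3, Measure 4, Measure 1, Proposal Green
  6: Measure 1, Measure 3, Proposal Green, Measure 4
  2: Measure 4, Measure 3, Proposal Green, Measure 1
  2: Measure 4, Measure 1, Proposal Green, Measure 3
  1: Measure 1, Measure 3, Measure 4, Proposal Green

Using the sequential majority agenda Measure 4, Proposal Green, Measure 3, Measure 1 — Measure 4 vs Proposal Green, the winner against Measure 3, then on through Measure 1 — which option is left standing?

Measure 1

Round 1: Measure 4 vs Proposal Green — 7–8, Proposal Green advances.
Round 2: Proposal Green vs Measure 3 — 2–13, Measure 3 advances.
Round 3: Measure 3 vs Measure 1 — 6–9, Measure 1 advances.
Measure 1 survives the agenda.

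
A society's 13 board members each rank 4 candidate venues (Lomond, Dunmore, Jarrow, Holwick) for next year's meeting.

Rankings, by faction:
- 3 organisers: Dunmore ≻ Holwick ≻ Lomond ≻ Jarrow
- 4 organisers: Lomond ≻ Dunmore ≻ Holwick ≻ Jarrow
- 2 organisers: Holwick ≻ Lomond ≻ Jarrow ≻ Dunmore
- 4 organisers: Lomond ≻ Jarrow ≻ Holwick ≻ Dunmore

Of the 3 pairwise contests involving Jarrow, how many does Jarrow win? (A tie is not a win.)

0

Jarrow against each rival (13 organisers):
Jarrow–Lomond: Lomond 13–0.
Jarrow vs Dunmore: Jarrow is ranked higher on 2+4 = 6 ballots, Dunmore on 7. Dunmore wins 7–6.
Jarrow vs Holwick: Holwick wins 9–4.
Jarrow beats no one; loses to Lomond, Dunmore, Holwick — 0 pairwise wins.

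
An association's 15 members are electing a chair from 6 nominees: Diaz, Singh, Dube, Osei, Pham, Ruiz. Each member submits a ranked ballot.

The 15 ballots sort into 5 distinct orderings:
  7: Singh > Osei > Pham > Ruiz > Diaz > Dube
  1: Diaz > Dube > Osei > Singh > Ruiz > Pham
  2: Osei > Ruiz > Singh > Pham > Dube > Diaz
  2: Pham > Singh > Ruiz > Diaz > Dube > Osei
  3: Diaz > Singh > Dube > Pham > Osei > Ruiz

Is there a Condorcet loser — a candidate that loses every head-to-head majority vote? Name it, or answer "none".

Head-to-head results (15 voters):
Diaz vs Singh: Singh, 11–4.
Diaz vs Dube: Diaz is ranked higher on 7+1+2+3 = 13 ballots, Dube on 2. Diaz wins 13–2.
Diaz vs Osei: 6 to 9, Osei.
Diaz vs Pham: 1+3 = 4 for Diaz, 11 for Pham — Pham by 11–4.
Diaz vs Ruiz: Ruiz wins 11–4.
Singh vs Dube: Singh is ranked higher on 7+2+2+3 = 14 ballots, Dube on 1. Singh wins 14–1.
Singh–Osei: Singh 12–3.
Singh vs Pham: Singh, 13–2.
Singh vs Ruiz: 13 to 2, Singh.
Dube vs Osei: 6 to 9, Osei.
Dube vs Pham: Pham, 11–4.
Dube vs Ruiz: 4 to 11, Ruiz.
Osei vs Pham: Osei wins 10–5.
Osei vs Ruiz: Osei wins 13–2.
Pham vs Ruiz: Pham, 12–3.
Dube is beaten in every head-to-head and is the Condorcet loser.

Dube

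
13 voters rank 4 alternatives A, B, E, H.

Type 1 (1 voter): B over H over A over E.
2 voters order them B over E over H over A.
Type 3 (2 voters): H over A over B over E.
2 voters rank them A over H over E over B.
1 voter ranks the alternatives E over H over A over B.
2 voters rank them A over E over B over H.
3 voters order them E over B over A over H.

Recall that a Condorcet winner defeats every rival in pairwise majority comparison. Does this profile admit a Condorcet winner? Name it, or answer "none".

A

Pairwise majorities:
A vs B: A is ranked higher on 2+2+1+2 = 7 ballots, B on 6. A wins 7–6.
A vs E: 7 to 6, A.
A vs H: A preferred on 2+2+3 = 7 ballots; A wins 7–6.
B vs E: B preferred on 1+2+2 = 5 ballots; E wins 8–5.
B vs H: 1+2+2+3 = 8 for B, 5 for H — B by 8–5.
E vs H: 2+1+2+3 = 8 for E, 5 for H — E by 8–5.
A defeats every rival head-to-head and is the Condorcet winner.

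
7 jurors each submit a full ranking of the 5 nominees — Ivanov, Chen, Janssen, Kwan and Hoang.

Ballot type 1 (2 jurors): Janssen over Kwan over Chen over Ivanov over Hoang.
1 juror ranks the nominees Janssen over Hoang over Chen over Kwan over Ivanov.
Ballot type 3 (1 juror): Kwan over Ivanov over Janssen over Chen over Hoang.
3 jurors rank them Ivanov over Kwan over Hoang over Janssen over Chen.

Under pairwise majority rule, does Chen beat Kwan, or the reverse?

Ballots ranking Chen above Kwan: 1.
Ballots ranking Kwan above Chen: 7 − 1 = 6.
Kwan wins the head-to-head 6–1.

Kwan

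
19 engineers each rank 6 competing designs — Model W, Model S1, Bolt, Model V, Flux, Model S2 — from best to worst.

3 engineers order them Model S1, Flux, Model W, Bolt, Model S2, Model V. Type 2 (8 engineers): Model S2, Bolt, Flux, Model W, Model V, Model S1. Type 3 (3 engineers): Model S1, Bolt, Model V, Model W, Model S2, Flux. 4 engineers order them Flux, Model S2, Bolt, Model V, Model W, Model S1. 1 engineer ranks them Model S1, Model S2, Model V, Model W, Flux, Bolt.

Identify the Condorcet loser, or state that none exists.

Pairwise majorities:
Model W vs Model S1: Model W is ranked higher on 8+4 = 12 ballots, Model S1 on 7. Model W wins 12–7.
Model W vs Bolt: Model W preferred on 3+1 = 4 ballots; Bolt wins 15–4.
Model W vs Model V: Model W preferred on 3+8 = 11 ballots; Model W wins 11–8.
Model W vs Flux: Model W is ranked higher on 3+1 = 4 ballots, Flux on 15. Flux wins 15–4.
Model W vs Model S2: Model S2 wins 13–6.
Model S1 vs Bolt: Model S1 is ranked higher on 3+3+1 = 7 ballots, Bolt on 12. Bolt wins 12–7.
Model S1 vs Model V: Model S1 preferred on 3+3+1 = 7 ballots; Model V wins 12–7.
Model S1 vs Flux: 3+3+1 = 7 for Model S1, 12 for Flux — Flux by 12–7.
Model S1–Model S2: Model S2 12–7.
Bolt vs Model V: 3+8+3+4 = 18 for Bolt, 1 for Model V — Bolt by 18–1.
Bolt vs Flux: 8+3 = 11 for Bolt, 8 for Flux — Bolt by 11–8.
Bolt vs Model S2: Bolt preferred on 3+3 = 6 ballots; Model S2 wins 13–6.
Model V vs Flux: 3+1 = 4 for Model V, 15 for Flux — Flux by 15–4.
Model V–Model S2: Model S2 16–3.
Flux vs Model S2: 7 to 12, Model S2.
Model S1 is beaten in every head-to-head and is the Condorcet loser.

Model S1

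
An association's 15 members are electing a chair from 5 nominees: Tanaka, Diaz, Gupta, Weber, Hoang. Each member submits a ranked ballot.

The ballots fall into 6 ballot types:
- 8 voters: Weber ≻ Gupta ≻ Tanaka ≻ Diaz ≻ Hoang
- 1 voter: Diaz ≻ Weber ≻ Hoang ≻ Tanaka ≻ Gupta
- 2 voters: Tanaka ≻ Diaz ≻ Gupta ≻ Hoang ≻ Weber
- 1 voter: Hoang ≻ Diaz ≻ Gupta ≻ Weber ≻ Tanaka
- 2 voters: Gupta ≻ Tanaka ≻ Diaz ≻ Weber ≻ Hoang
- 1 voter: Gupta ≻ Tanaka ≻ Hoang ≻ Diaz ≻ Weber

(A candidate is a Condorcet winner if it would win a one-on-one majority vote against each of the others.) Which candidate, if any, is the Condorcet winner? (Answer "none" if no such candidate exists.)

Weber

Check each pair by majority over 15 ballots:
Tanaka vs Diaz: Tanaka wins 13–2.
Tanaka–Gupta: Gupta 12–3.
Tanaka vs Weber: Weber, 10–5.
Tanaka–Hoang: Tanaka 13–2.
Diaz vs Gupta: Gupta, 11–4.
Diaz vs Weber: Weber wins 8–7.
Diaz–Hoang: Diaz 13–2.
Gupta–Weber: Weber 9–6.
Gupta vs Hoang: Gupta wins 13–2.
Weber–Hoang: Weber 11–4.
Weber beats each of Tanaka, Diaz, Gupta, Hoang — Weber is the Condorcet winner.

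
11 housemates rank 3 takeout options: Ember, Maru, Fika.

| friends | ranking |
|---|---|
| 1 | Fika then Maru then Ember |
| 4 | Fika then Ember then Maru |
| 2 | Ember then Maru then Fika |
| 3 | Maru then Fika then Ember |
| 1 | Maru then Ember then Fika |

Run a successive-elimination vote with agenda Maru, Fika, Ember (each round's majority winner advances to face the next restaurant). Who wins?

Ember

Round 1: Maru vs Fika — 6–5, Maru advances.
Round 2: Maru vs Ember — 5–6, Ember advances.
The agenda winner is Ember.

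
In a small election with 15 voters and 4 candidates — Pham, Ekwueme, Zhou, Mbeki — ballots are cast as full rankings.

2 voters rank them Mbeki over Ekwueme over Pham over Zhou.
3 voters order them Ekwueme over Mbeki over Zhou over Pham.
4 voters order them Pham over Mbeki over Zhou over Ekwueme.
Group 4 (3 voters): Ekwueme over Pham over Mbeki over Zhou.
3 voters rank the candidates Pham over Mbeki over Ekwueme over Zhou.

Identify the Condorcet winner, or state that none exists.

Head-to-head results (15 voters):
Pham vs Ekwueme: Pham preferred on 4+3 = 7 ballots; Ekwueme wins 8–7.
Pham vs Zhou: 2+4+3+3 = 12 for Pham, 3 for Zhou — Pham by 12–3.
Pham vs Mbeki: 10 to 5, Pham.
Ekwueme vs Zhou: 11 to 4, Ekwueme.
Ekwueme vs Mbeki: 6 to 9, Mbeki.
Zhou vs Mbeki: Zhou preferred on 0 ballots; Mbeki wins 15–0.
Every candidate loses at least once (Pham loses to Ekwueme; Ekwueme loses to Mbeki; Zhou loses to Pham; Mbeki loses to Pham). The majority relation contains the cycle Pham beats Mbeki beats Ekwueme beats Pham, so there is no Condorcet winner.

none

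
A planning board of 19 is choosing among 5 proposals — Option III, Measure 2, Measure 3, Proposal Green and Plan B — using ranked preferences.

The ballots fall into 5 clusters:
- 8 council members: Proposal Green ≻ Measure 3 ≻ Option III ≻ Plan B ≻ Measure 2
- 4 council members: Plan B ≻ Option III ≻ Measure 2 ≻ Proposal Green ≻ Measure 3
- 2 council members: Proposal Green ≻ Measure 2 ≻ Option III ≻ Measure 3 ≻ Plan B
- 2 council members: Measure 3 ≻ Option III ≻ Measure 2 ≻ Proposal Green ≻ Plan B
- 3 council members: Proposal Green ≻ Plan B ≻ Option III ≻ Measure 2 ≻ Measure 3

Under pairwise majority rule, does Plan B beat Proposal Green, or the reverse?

Proposal Green

Ballots ranking Plan B above Proposal Green: 4.
Ballots ranking Proposal Green above Plan B: 19 − 4 = 15.
Proposal Green wins the head-to-head 15–4.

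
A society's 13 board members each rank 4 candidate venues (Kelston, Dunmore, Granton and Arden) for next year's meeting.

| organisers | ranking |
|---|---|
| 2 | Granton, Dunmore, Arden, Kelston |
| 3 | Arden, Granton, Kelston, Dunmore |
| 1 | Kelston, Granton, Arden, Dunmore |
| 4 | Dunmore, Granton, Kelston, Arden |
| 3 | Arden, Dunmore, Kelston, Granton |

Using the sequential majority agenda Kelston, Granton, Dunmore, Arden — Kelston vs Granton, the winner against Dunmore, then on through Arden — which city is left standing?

Round 1: Kelston vs Granton — 4–9, Granton advances.
Round 2: Granton vs Dunmore — 6–7, Dunmore advances.
Round 3: Dunmore vs Arden — 6–7, Arden advances.
The agenda winner is Arden.

Arden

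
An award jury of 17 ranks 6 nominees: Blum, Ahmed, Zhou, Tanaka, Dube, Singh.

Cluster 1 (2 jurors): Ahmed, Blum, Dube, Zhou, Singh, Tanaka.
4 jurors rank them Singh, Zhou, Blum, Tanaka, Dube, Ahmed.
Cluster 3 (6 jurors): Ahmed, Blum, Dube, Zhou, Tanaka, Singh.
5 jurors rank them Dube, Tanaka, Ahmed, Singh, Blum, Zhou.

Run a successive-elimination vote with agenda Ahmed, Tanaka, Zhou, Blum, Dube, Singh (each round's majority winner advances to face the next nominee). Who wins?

Singh

Round 1: Ahmed vs Tanaka — 8–9, Tanaka advances.
Round 2: Tanaka vs Zhou — 5–12, Zhou advances.
Round 3: Zhou vs Blum — 4–13, Blum advances.
Round 4: Blum vs Dube — 12–5, Blum advances.
Round 5: Blum vs Singh — 8–9, Singh advances.
Singh survives the agenda.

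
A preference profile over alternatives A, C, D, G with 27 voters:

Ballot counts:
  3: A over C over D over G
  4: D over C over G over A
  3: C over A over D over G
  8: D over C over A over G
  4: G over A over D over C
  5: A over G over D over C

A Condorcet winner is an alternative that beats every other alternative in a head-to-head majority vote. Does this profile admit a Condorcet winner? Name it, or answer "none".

Check each pair by majority over 27 ballots:
A vs C: 12 to 15, C.
A vs D: A, 15–12.
A vs G: 19 to 8, A.
C–D: D 21–6.
C vs G: C wins 18–9.
D vs G: 3+4+3+8 = 18 for D, 9 for G — D by 18–9.
Each alternative drops at least one matchup (A loses to C; C loses to D; D loses to A; G loses to A); the cycle A beats D beats C beats A rules out a Condorcet winner.

none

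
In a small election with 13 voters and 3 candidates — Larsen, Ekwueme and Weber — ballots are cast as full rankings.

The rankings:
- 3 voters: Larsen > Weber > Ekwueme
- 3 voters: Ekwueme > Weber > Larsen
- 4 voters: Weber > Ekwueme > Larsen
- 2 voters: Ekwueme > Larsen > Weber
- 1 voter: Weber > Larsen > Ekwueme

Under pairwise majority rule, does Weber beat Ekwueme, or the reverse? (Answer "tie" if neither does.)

Weber

Ballots ranking Weber above Ekwueme: 3 + 4 + 1 = 8.
Ballots ranking Ekwueme above Weber: 13 − 8 = 5.
Weber wins the head-to-head 8–5.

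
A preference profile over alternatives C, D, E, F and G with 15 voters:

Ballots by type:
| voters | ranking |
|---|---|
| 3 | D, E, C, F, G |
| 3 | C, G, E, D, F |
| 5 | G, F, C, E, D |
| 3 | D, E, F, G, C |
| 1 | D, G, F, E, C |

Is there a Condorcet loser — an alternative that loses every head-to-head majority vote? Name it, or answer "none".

none

Pairwise majorities:
C vs D: 8 to 7, C.
C–E: C 8–7.
C vs F: 6 to 9, F.
C vs G: G wins 9–6.
D–E: E 8–7.
D vs F: D preferred on 3+3+3+1 = 10 ballots; D wins 10–5.
D vs G: D preferred on 3+3+1 = 7 ballots; G wins 8–7.
E vs F: 9 to 6, E.
E vs G: E is ranked higher on 3+3 = 6 ballots, G on 9. G wins 9–6.
F vs G: F is ranked higher on 3+3 = 6 ballots, G on 9. G wins 9–6.
Each alternative has at least one pairwise win (C beats D; D beats F; E beats D; F beats C; G beats C) — no Condorcet loser.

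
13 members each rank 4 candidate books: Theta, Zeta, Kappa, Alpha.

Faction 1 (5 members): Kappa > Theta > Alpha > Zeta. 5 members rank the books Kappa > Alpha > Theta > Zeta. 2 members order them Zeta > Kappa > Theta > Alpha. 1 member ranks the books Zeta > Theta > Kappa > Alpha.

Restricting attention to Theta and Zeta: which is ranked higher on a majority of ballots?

Ballots ranking Theta above Zeta: 5 + 5 = 10.
Ballots ranking Zeta above Theta: 13 − 10 = 3.
Theta wins the head-to-head 10–3.

Theta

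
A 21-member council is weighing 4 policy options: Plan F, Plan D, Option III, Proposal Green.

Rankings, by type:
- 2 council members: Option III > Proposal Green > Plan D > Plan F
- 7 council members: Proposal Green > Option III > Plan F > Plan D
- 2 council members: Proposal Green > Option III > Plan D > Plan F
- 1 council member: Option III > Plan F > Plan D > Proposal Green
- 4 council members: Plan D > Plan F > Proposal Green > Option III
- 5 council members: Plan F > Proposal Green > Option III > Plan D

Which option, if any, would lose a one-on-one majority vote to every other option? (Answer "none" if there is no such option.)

Plan D

Head-to-head results (21 council members):
Plan F vs Plan D: Plan F, 13–8.
Plan F–Option III: Option III 12–9.
Plan F vs Proposal Green: Plan F is ranked higher on 1+4+5 = 10 ballots, Proposal Green on 11. Proposal Green wins 11–10.
Plan D vs Option III: 4 for Plan D, 17 for Option III — Option III by 17–4.
Plan D vs Proposal Green: 5 to 16, Proposal Green.
Option III vs Proposal Green: Proposal Green, 18–3.
Only Plan D has no wins; Plan D is the Condorcet loser.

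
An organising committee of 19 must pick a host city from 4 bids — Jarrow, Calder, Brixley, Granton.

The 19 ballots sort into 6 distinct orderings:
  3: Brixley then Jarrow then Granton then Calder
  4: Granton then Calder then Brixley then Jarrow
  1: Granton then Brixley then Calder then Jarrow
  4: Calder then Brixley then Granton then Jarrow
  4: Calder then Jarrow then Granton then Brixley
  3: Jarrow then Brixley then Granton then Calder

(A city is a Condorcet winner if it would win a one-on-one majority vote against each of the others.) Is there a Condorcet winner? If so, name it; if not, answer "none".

none

Pairwise majorities:
Jarrow vs Calder: 3+3 = 6 for Jarrow, 13 for Calder — Calder by 13–6.
Jarrow–Brixley: Brixley 12–7.
Jarrow vs Granton: Jarrow is ranked higher on 3+4+3 = 10 ballots, Granton on 9. Jarrow wins 10–9.
Calder vs Brixley: 4+4+4 = 12 for Calder, 7 for Brixley — Calder by 12–7.
Calder vs Granton: 8 to 11, Granton.
Brixley vs Granton: Brixley preferred on 3+4+3 = 10 ballots; Brixley wins 10–9.
Every city loses at least once (Jarrow loses to Calder; Calder loses to Granton; Brixley loses to Calder; Granton loses to Jarrow). The majority relation contains the cycle Jarrow > Granton > Calder > Jarrow, so there is no Condorcet winner.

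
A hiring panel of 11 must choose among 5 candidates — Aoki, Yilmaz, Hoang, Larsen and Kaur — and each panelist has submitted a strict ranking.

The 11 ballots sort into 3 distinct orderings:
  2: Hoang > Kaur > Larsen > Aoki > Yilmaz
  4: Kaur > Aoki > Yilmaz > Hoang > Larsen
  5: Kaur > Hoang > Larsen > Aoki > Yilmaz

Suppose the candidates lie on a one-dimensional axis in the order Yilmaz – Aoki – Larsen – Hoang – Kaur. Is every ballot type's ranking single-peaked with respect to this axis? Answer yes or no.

Axis positions: Yilmaz=1, Aoki=2, Larsen=3, Hoang=4, Kaur=5.
Ballot type 1 (peak Hoang at position 4): ranking walks positions 4-5-3-2-1, expanding outward from the peak — single-peaked.
Ballot type 2: ranking walks positions 5-2-1-4-3; Aoki is ranked above Hoang even though Hoang lies between Aoki and the peak Kaur on the axis — preferences dip and rise again. Not single-peaked.
Ballot type 3 (peak Kaur at position 5): ranking walks positions 5-4-3-2-1, expanding outward from the peak — single-peaked.
Ballot type 2 violates single-peakedness, so the profile is not single-peaked on this axis.

no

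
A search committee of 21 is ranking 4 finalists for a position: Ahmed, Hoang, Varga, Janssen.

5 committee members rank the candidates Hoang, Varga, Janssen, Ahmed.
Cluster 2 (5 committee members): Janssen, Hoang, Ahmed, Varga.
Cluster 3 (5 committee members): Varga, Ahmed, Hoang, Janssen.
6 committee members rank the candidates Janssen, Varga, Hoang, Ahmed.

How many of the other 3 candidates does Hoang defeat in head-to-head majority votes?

1

Hoang against each rival (21 committee members):
Hoang vs Ahmed: Hoang wins 16–5.
Hoang vs Varga: 10 to 11, Varga.
Hoang vs Janssen: Janssen wins 11–10.
Hoang beats Ahmed; loses to Varga, Janssen — 1 pairwise win.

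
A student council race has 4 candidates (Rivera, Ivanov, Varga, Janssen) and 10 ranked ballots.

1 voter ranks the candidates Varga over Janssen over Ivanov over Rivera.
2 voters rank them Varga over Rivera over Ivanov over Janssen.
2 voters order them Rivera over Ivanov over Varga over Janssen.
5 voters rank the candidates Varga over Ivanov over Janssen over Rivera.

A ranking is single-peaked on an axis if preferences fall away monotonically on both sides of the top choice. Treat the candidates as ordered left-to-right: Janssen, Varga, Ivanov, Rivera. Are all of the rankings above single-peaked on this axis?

Axis positions: Janssen=1, Varga=2, Ivanov=3, Rivera=4.
Ballot type 1 (peak Varga at position 2): ranking walks positions 2-1-3-4, expanding outward from the peak — single-peaked.
Ballot type 2: ranking walks positions 2-4-3-1; Rivera is ranked above Ivanov even though Ivanov lies between Rivera and the peak Varga on the axis — preferences dip and rise again. Not single-peaked.
Ballot type 3 (peak Rivera at position 4): ranking walks positions 4-3-2-1, expanding outward from the peak — single-peaked.
Ballot type 4 (peak Varga at position 2): ranking walks positions 2-3-1-4, expanding outward from the peak — single-peaked.
Ballot type 2 violates single-peakedness, so the profile is not single-peaked on this axis.

no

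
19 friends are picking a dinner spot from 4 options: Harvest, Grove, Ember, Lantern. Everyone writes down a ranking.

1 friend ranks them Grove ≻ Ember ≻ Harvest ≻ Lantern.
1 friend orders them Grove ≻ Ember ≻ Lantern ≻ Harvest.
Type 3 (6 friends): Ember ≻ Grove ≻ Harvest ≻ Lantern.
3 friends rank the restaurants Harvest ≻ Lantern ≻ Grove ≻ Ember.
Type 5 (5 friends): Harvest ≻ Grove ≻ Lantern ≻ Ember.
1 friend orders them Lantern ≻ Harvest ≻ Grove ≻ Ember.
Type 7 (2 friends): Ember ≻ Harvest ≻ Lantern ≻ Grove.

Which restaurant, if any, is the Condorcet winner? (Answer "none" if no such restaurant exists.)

none

Head-to-head results (19 friends):
Harvest vs Grove: 3+5+1+2 = 11 for Harvest, 8 for Grove — Harvest by 11–8.
Harvest vs Ember: Harvest preferred on 3+5+1 = 9 ballots; Ember wins 10–9.
Harvest vs Lantern: Harvest is ranked higher on 1+6+3+5+2 = 17 ballots, Lantern on 2. Harvest wins 17–2.
Grove vs Ember: Grove preferred on 1+1+3+5+1 = 11 ballots; Grove wins 11–8.
Grove vs Lantern: 13 to 6, Grove.
Ember vs Lantern: 10 to 9, Ember.
No restaurant is unbeaten: Harvest loses to Ember; Grove loses to Harvest; Ember loses to Grove; Lantern loses to Harvest. In particular Harvest > Grove > Ember > Harvest is a majority cycle — no Condorcet winner exists.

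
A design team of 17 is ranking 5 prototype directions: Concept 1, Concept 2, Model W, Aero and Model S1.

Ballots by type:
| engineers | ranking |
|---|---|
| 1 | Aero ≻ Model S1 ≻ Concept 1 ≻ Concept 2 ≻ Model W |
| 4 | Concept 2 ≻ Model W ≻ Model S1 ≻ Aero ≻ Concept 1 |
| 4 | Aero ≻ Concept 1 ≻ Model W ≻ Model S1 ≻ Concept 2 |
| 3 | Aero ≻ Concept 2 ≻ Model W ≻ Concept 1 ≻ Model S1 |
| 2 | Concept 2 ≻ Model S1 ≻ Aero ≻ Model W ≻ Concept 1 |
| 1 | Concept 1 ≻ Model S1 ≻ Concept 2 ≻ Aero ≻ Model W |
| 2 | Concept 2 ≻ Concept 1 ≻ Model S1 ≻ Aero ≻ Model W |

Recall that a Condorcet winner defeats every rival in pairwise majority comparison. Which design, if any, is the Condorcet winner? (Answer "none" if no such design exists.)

Pairwise majorities:
Concept 1 vs Concept 2: Concept 2, 11–6.
Concept 1 vs Model W: 1+4+1+2 = 8 for Concept 1, 9 for Model W — Model W by 9–8.
Concept 1 vs Aero: Aero wins 14–3.
Concept 1 vs Model S1: Concept 1 wins 10–7.
Concept 2 vs Model W: Concept 2, 13–4.
Concept 2 vs Aero: Concept 2, 9–8.
Concept 2 vs Model S1: 4+3+2+2 = 11 for Concept 2, 6 for Model S1 — Concept 2 by 11–6.
Model W vs Aero: Model W is ranked higher on 4 ballots, Aero on 13. Aero wins 13–4.
Model W vs Model S1: Model W preferred on 4+4+3 = 11 ballots; Model W wins 11–6.
Aero vs Model S1: Model S1 wins 9–8.
Concept 2 defeats every rival head-to-head and is the Condorcet winner.

Concept 2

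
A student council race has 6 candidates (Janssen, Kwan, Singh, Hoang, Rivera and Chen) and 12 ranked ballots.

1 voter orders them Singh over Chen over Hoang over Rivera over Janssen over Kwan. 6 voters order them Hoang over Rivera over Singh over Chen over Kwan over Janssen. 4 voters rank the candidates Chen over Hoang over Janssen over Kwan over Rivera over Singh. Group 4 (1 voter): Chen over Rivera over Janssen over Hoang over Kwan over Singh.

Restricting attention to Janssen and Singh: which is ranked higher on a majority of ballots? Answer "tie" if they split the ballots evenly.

Ballots ranking Janssen above Singh: 4 + 1 = 5.
Ballots ranking Singh above Janssen: 12 − 5 = 7.
Singh wins the head-to-head 7–5.

Singh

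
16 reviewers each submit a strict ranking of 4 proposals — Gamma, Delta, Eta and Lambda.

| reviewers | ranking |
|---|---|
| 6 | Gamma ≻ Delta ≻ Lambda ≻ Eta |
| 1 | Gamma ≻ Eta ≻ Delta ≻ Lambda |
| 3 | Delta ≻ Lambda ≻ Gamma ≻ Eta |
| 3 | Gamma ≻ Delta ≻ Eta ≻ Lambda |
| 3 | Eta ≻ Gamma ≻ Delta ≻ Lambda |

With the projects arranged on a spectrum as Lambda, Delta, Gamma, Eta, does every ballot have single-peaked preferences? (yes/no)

Axis positions: Lambda=1, Delta=2, Gamma=3, Eta=4.
Group 1 (peak Gamma at position 3): ranking walks positions 3-2-1-4, expanding outward from the peak — single-peaked.
Group 2 (peak Gamma at position 3): ranking walks positions 3-4-2-1, expanding outward from the peak — single-peaked.
Group 3 (peak Delta at position 2): ranking walks positions 2-1-3-4, expanding outward from the peak — single-peaked.
Group 4 (peak Gamma at position 3): ranking walks positions 3-2-4-1, expanding outward from the peak — single-peaked.
Group 5 (peak Eta at position 4): ranking walks positions 4-3-2-1, expanding outward from the peak — single-peaked.
Every ranking is single-peaked on this axis.

yes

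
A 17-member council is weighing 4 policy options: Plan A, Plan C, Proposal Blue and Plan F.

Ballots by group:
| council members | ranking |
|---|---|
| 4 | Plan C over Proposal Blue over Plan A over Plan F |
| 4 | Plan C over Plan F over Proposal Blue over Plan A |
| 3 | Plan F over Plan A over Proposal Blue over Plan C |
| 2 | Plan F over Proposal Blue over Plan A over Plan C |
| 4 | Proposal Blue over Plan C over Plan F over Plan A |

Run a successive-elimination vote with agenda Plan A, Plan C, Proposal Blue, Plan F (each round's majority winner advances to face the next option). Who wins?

Round 1: Plan A vs Plan C — 5–12, Plan C advances.
Round 2: Plan C vs Proposal Blue — 8–9, Proposal Blue advances.
Round 3: Proposal Blue vs Plan F — 8–9, Plan F advances.
Plan F survives the agenda.

Plan F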